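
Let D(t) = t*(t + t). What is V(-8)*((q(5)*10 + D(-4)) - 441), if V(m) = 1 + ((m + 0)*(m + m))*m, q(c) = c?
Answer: 367257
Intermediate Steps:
V(m) = 1 + 2*m³ (V(m) = 1 + (m*(2*m))*m = 1 + (2*m²)*m = 1 + 2*m³)
D(t) = 2*t² (D(t) = t*(2*t) = 2*t²)
V(-8)*((q(5)*10 + D(-4)) - 441) = (1 + 2*(-8)³)*((5*10 + 2*(-4)²) - 441) = (1 + 2*(-512))*((50 + 2*16) - 441) = (1 - 1024)*((50 + 32) - 441) = -1023*(82 - 441) = -1023*(-359) = 367257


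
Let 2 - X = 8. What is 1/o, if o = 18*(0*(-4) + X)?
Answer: -1/108 ≈ -0.0092593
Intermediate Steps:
X = -6 (X = 2 - 1*8 = 2 - 8 = -6)
o = -108 (o = 18*(0*(-4) - 6) = 18*(0 - 6) = 18*(-6) = -108)
1/o = 1/(-108) = -1/108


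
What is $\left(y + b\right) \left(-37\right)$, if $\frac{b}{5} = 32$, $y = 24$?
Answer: $-6808$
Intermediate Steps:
$b = 160$ ($b = 5 \cdot 32 = 160$)
$\left(y + b\right) \left(-37\right) = \left(24 + 160\right) \left(-37\right) = 184 \left(-37\right) = -6808$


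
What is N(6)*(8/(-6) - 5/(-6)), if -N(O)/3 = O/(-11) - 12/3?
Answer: -75/11 ≈ -6.8182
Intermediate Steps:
N(O) = 12 + 3*O/11 (N(O) = -3*(O/(-11) - 12/3) = -3*(O*(-1/11) - 12*1/3) = -3*(-O/11 - 4) = -3*(-4 - O/11) = 12 + 3*O/11)
N(6)*(8/(-6) - 5/(-6)) = (12 + (3/11)*6)*(8/(-6) - 5/(-6)) = (12 + 18/11)*(8*(-1/6) - 5*(-1/6)) = 150*(-4/3 + 5/6)/11 = (150/11)*(-1/2) = -75/11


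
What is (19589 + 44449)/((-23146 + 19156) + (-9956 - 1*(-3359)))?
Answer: -21346/3529 ≈ -6.0487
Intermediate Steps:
(19589 + 44449)/((-23146 + 19156) + (-9956 - 1*(-3359))) = 64038/(-3990 + (-9956 + 3359)) = 64038/(-3990 - 6597) = 64038/(-10587) = 64038*(-1/10587) = -21346/3529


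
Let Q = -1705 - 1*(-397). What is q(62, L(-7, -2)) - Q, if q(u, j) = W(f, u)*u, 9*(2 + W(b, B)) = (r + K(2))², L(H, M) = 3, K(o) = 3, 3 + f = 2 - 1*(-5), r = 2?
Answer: 12206/9 ≈ 1356.2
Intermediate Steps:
f = 4 (f = -3 + (2 - 1*(-5)) = -3 + (2 + 5) = -3 + 7 = 4)
W(b, B) = 7/9 (W(b, B) = -2 + (2 + 3)²/9 = -2 + (⅑)*5² = -2 + (⅑)*25 = -2 + 25/9 = 7/9)
Q = -1308 (Q = -1705 + 397 = -1308)
q(u, j) = 7*u/9
q(62, L(-7, -2)) - Q = (7/9)*62 - 1*(-1308) = 434/9 + 1308 = 12206/9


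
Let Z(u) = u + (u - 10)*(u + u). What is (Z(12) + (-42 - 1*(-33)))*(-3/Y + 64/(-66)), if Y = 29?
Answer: -17459/319 ≈ -54.730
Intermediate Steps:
Z(u) = u + 2*u*(-10 + u) (Z(u) = u + (-10 + u)*(2*u) = u + 2*u*(-10 + u))
(Z(12) + (-42 - 1*(-33)))*(-3/Y + 64/(-66)) = (12*(-19 + 2*12) + (-42 - 1*(-33)))*(-3/29 + 64/(-66)) = (12*(-19 + 24) + (-42 + 33))*(-3*1/29 + 64*(-1/66)) = (12*5 - 9)*(-3/29 - 32/33) = (60 - 9)*(-1027/957) = 51*(-1027/957) = -17459/319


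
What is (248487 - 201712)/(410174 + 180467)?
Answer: 46775/590641 ≈ 0.079194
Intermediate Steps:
(248487 - 201712)/(410174 + 180467) = 46775/590641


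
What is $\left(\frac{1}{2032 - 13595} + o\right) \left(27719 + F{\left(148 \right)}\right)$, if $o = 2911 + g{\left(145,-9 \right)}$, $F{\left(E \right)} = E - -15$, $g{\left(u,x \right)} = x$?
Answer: $\frac{935603512650}{11563} \approx 8.0914 \cdot 10^{7}$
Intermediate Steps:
$F{\left(E \right)} = 15 + E$ ($F{\left(E \right)} = E + 15 = 15 + E$)
$o = 2902$ ($o = 2911 - 9 = 2902$)
$\left(\frac{1}{2032 - 13595} + o\right) \left(27719 + F{\left(148 \right)}\right) = \left(\frac{1}{2032 - 13595} + 2902\right) \left(27719 + \left(15 + 148\right)\right) = \left(\frac{1}{-11563} + 2902\right) \left(27719 + 163\right) = \left(- \frac{1}{11563} + 2902\right) 27882 = \frac{33555825}{11563} \cdot 27882 = \frac{935603512650}{11563}$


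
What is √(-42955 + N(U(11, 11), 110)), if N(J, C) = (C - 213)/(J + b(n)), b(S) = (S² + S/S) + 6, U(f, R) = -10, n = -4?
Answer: I*√7260734/13 ≈ 207.27*I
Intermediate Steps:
b(S) = 7 + S² (b(S) = (S² + 1) + 6 = (1 + S²) + 6 = 7 + S²)
N(J, C) = (-213 + C)/(23 + J) (N(J, C) = (C - 213)/(J + (7 + (-4)²)) = (-213 + C)/(J + (7 + 16)) = (-213 + C)/(J + 23) = (-213 + C)/(23 + J))
√(-42955 + N(U(11, 11), 110)) = √(-42955 + (-213 + 110)/(23 - 10)) = √(-42955 - 103/13) = √(-558518/13) = I*√7260734/13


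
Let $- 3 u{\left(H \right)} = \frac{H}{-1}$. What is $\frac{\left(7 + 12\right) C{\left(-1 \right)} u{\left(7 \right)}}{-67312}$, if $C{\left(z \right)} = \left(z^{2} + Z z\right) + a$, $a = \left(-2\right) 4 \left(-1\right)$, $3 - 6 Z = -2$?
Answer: $- \frac{931}{173088} \approx -0.0053788$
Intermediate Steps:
$Z = \frac{5}{6}$ ($Z = \frac{1}{2} - - \frac{1}{3} = \frac{1}{2} + \frac{1}{3} = \frac{5}{6} \approx 0.83333$)
$u{\left(H \right)} = \frac{H}{3}$ ($u{\left(H \right)} = - \frac{H \frac{1}{-1}}{3} = - \frac{H \left(-1\right)}{3} = - \frac{\left(-1\right) H}{3} = \frac{H}{3}$)
$a = 8$ ($a = \left(-8\right) \left(-1\right) = 8$)
$C{\left(z \right)} = 8 + z^{2} + \frac{5 z}{6}$ ($C{\left(z \right)} = \left(z^{2} + \frac{5 z}{6}\right) + 8 = 8 + z^{2} + \frac{5 z}{6}$)
$\frac{\left(7 + 12\right) C{\left(-1 \right)} u{\left(7 \right)}}{-67312} = \frac{\left(7 + 12\right) \left(8 + \left(-1\right)^{2} + \frac{5}{6} \left(-1\right)\right) \frac{1}{3} \cdot 7}{-67312} = 19 \left(8 + 1 - \frac{5}{6}\right) \frac{7}{3} \left(- \frac{1}{67312}\right) = 19 \cdot \frac{49}{6} \cdot \frac{7}{3} \left(- \frac{1}{67312}\right) = \frac{931}{6} \cdot \frac{7}{3} \left(- \frac{1}{67312}\right) = \frac{6517}{18} \left(- \frac{1}{67312}\right) = - \frac{931}{173088}$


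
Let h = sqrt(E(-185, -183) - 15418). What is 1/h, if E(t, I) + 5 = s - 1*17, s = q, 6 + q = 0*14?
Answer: -I*sqrt(15446)/15446 ≈ -0.0080462*I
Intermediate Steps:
q = -6 (q = -6 + 0*14 = -6 + 0 = -6)
s = -6
E(t, I) = -28 (E(t, I) = -5 + (-6 - 1*17) = -5 + (-6 - 17) = -5 - 23 = -28)
h = I*sqrt(15446) (h = sqrt(-28 - 15418) = sqrt(-15446) = I*sqrt(15446) ≈ 124.28*I)
1/h = 1/(I*sqrt(15446)) = -I*sqrt(15446)/15446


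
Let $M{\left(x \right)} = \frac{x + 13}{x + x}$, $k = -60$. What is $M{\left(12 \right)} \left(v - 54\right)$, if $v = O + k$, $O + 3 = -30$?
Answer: $- \frac{1225}{8} \approx -153.13$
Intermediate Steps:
$O = -33$ ($O = -3 - 30 = -33$)
$v = -93$ ($v = -33 - 60 = -93$)
$M{\left(x \right)} = \frac{13 + x}{2 x}$
$M{\left(12 \right)} \left(v - 54\right) = \frac{13 + 12}{2 \cdot 12} \left(-93 - 54\right) = \frac{1}{2} \cdot \frac{1}{12} \cdot 25 \left(-147\right) = \frac{25}{24} \left(-147\right) = - \frac{1225}{8}$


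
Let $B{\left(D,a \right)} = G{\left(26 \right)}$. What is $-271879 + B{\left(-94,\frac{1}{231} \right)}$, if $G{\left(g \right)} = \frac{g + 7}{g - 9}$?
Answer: $- \frac{4621910}{17} \approx -2.7188 \cdot 10^{5}$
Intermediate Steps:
$G{\left(g \right)} = \frac{7 + g}{-9 + g}$
$B{\left(D,a \right)} = \frac{33}{17}$ ($B{\left(D,a \right)} = \frac{7 + 26}{-9 + 26} = \frac{1}{17} \cdot 33 = \frac{33}{17}$)
$-271879 + B{\left(-94,\frac{1}{231} \right)} = -271879 + \frac{33}{17} = - \frac{4621910}{17}$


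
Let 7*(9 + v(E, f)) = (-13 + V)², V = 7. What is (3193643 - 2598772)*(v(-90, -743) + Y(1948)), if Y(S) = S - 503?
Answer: 6001058648/7 ≈ 8.5729e+8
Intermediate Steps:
Y(S) = -503 + S
v(E, f) = -27/7 (v(E, f) = -9 + (-13 + 7)²/7 = -9 + (⅐)*(-6)² = -9 + (⅐)*36 = -9 + 36/7 = -27/7)
(3193643 - 2598772)*(v(-90, -743) + Y(1948)) = (3193643 - 2598772)*(-27/7 + (-503 + 1948)) = 594871*(-27/7 + 1445) = 594871*(10088/7) = 6001058648/7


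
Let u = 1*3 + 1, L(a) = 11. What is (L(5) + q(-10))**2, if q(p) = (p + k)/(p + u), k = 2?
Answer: 1369/9 ≈ 152.11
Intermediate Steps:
u = 4 (u = 3 + 1 = 4)
q(p) = (2 + p)/(4 + p) (q(p) = (p + 2)/(p + 4) = (2 + p)/(4 + p))
(L(5) + q(-10))**2 = (11 + (2 - 10)/(4 - 10))**2 = (11 - 8/(-6))**2 = (11 - 1/6*(-8))**2 = (11 + 4/3)**2 = (37/3)**2 = 1369/9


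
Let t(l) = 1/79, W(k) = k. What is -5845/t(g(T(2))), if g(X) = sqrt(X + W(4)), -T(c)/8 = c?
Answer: -461755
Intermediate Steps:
T(c) = -8*c
g(X) = sqrt(4 + X) (g(X) = sqrt(X + 4) = sqrt(4 + X))
t(l) = 1/79
-5845/t(g(T(2))) = -5845/1/79 = -5845*79 = -461755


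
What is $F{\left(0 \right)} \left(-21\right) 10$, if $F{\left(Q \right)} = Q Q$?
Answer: $0$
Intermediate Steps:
$F{\left(Q \right)} = Q^{2}$
$F{\left(0 \right)} \left(-21\right) 10 = 0^{2} \left(-21\right) 10 = 0 \left(-21\right) 10 = 0 \cdot 10 = 0$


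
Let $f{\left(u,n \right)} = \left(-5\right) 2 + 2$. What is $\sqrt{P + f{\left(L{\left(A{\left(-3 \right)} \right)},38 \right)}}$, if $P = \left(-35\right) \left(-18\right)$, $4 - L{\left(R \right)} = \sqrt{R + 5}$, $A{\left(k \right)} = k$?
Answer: $\sqrt{622} \approx 24.94$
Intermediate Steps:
$L{\left(R \right)} = 4 - \sqrt{5 + R}$ ($L{\left(R \right)} = 4 - \sqrt{R + 5} = 4 - \sqrt{5 + R}$)
$f{\left(u,n \right)} = -8$ ($f{\left(u,n \right)} = -10 + 2 = -8$)
$P = 630$
$\sqrt{P + f{\left(L{\left(A{\left(-3 \right)} \right)},38 \right)}} = \sqrt{630 - 8} = \sqrt{622}$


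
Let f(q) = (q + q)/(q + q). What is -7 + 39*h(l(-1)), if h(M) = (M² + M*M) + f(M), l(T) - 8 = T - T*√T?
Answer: 3776 + 1092*I ≈ 3776.0 + 1092.0*I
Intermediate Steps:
f(q) = 1 (f(q) = (2*q)/((2*q)) = (2*q)*(1/(2*q)) = 1)
l(T) = 8 + T - T^(3/2) (l(T) = 8 + (T - T*√T) = 8 + (T - T^(3/2)) = 8 + T - T^(3/2))
h(M) = 1 + 2*M² (h(M) = (M² + M*M) + 1 = (M² + M²) + 1 = 2*M² + 1 = 1 + 2*M²)
-7 + 39*h(l(-1)) = -7 + 39*(1 + 2*(8 - 1 - (-1)^(3/2))²) = -7 + 39*(1 + 2*(8 - 1 - (-1)*I)²) = -7 + 39*(1 + 2*(8 - 1 + I)²) = -7 + 39*(1 + 2*(7 + I)²) = -7 + (39 + 78*(7 + I)²) = 32 + 78*(7 + I)²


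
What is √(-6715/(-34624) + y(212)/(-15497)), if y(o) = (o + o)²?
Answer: I*√51313534847966113/67071016 ≈ 3.3774*I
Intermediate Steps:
y(o) = 4*o² (y(o) = (2*o)² = 4*o²)
√(-6715/(-34624) + y(212)/(-15497)) = √(-6715/(-34624) + (4*212²)/(-15497)) = √(-6715*(-1/34624) + (4*44944)*(-1/15497)) = √(6715/34624 + 179776*(-1/15497)) = √(6715/34624 - 179776/15497) = √(-6120501869/536568128) = I*√51313534847966113/67071016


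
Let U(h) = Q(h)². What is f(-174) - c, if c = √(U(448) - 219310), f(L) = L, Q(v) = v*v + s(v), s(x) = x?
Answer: -174 - √40461907794 ≈ -2.0133e+5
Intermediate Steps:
Q(v) = v + v² (Q(v) = v*v + v = v² + v = v + v²)
U(h) = h²*(1 + h)² (U(h) = (h*(1 + h))² = h²*(1 + h)²)
c = √40461907794 (c = √(448²*(1 + 448)² - 219310) = √(200704*449² - 219310) = √(200704*201601 - 219310) = √(40462127104 - 219310) = √40461907794 ≈ 2.0115e+5)
f(-174) - c = -174 - √40461907794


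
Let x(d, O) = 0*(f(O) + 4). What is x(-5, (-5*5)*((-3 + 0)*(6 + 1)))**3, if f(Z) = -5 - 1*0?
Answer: 0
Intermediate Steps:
f(Z) = -5 (f(Z) = -5 + 0 = -5)
x(d, O) = 0 (x(d, O) = 0*(-5 + 4) = 0*(-1) = 0)
x(-5, (-5*5)*((-3 + 0)*(6 + 1)))**3 = 0**3 = 0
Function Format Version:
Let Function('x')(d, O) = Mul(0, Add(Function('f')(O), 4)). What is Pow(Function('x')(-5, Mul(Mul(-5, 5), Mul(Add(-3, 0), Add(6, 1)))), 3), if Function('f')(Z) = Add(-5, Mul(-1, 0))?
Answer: 0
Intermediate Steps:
Function('f')(Z) = -5 (Function('f')(Z) = Add(-5, 0) = -5)
Function('x')(d, O) = 0 (Function('x')(d, O) = Mul(0, Add(-5, 4)) = Mul(0, -1) = 0)
Pow(Function('x')(-5, Mul(Mul(-5, 5), Mul(Add(-3, 0), Add(6, 1)))), 3) = Pow(0, 3) = 0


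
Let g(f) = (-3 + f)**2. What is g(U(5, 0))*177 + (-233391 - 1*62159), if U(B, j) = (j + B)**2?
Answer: -209882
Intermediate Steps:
U(B, j) = (B + j)**2
g(U(5, 0))*177 + (-233391 - 1*62159) = (-3 + (5 + 0)**2)**2*177 + (-233391 - 1*62159) = (-3 + 5**2)**2*177 + (-233391 - 62159) = (-3 + 25)**2*177 - 295550 = 22**2*177 - 295550 = 484*177 - 295550 = 85668 - 295550 = -209882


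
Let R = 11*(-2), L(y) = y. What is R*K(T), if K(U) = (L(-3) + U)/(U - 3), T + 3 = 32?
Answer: -22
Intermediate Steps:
T = 29 (T = -3 + 32 = 29)
R = -22
K(U) = 1 (K(U) = (-3 + U)/(U - 3) = (-3 + U)/(-3 + U) = 1)
R*K(T) = -22*1 = -22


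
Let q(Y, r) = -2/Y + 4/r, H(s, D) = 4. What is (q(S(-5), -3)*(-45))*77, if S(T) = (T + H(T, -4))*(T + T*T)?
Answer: 8547/2 ≈ 4273.5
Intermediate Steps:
S(T) = (4 + T)*(T + T²) (S(T) = (T + 4)*(T + T*T) = (4 + T)*(T + T²))
(q(S(-5), -3)*(-45))*77 = ((-2*(-1/(5*(4 + (-5)² + 5*(-5)))) + 4/(-3))*(-45))*77 = ((-2*(-1/(5*(4 + 25 - 25))) + 4*(-⅓))*(-45))*77 = ((-2/((-5*4)) - 4/3)*(-45))*77 = ((-2/(-20) - 4/3)*(-45))*77 = ((-2*(-1/20) - 4/3)*(-45))*77 = ((⅒ - 4/3)*(-45))*77 = -37/30*(-45)*77 = (111/2)*77 = 8547/2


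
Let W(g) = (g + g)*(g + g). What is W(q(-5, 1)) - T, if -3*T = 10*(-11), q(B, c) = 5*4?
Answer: 4690/3 ≈ 1563.3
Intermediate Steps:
q(B, c) = 20
W(g) = 4*g**2 (W(g) = (2*g)*(2*g) = 4*g**2)
T = 110/3 (T = -10*(-11)/3 = -1/3*(-110) = 110/3 ≈ 36.667)
W(q(-5, 1)) - T = 4*20**2 - 1*110/3 = 4*400 - 110/3 = 1600 - 110/3 = 4690/3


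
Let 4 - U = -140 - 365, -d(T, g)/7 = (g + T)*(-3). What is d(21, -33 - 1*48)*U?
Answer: -641340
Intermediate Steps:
d(T, g) = 21*T + 21*g (d(T, g) = -7*(g + T)*(-3) = -7*(T + g)*(-3) = -7*(-3*T - 3*g) = 21*T + 21*g)
U = 509 (U = 4 - (-140 - 365) = 4 - 1*(-505) = 4 + 505 = 509)
d(21, -33 - 1*48)*U = (21*21 + 21*(-33 - 1*48))*509 = (441 + 21*(-33 - 48))*509 = (441 + 21*(-81))*509 = (441 - 1701)*509 = -1260*509 = -641340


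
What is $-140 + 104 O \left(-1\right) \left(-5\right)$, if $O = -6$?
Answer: $-3260$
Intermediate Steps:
$-140 + 104 O \left(-1\right) \left(-5\right) = -140 + 104 \left(-6\right) \left(-1\right) \left(-5\right) = -140 + 104 \cdot 6 \left(-5\right) = -140 + 104 \left(-30\right) = -140 - 3120 = -3260$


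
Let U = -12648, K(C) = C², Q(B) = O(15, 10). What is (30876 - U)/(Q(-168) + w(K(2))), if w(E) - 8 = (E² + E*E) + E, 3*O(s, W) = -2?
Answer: 5022/5 ≈ 1004.4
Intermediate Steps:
O(s, W) = -⅔ (O(s, W) = (⅓)*(-2) = -⅔)
Q(B) = -⅔
w(E) = 8 + E + 2*E² (w(E) = 8 + ((E² + E*E) + E) = 8 + ((E² + E²) + E) = 8 + (2*E² + E) = 8 + (E + 2*E²) = 8 + E + 2*E²)
(30876 - U)/(Q(-168) + w(K(2))) = (30876 - 1*(-12648))/(-⅔ + (8 + 2² + 2*(2²)²)) = (30876 + 12648)/(-⅔ + (8 + 4 + 2*4²)) = 43524/(-⅔ + (8 + 4 + 2*16)) = 43524/(-⅔ + (8 + 4 + 32)) = 43524/(-⅔ + 44) = 43524/(130/3) = 43524*(3/130) = 5022/5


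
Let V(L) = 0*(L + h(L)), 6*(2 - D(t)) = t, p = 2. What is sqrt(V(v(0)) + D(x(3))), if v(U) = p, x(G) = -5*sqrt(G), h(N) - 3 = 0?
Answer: sqrt(72 + 30*sqrt(3))/6 ≈ 1.8556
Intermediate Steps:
h(N) = 3 (h(N) = 3 + 0 = 3)
v(U) = 2
D(t) = 2 - t/6
V(L) = 0 (V(L) = 0*(L + 3) = 0*(3 + L) = 0)
sqrt(V(v(0)) + D(x(3))) = sqrt(0 + (2 - (-5)*sqrt(3)/6)) = sqrt(0 + (2 + 5*sqrt(3)/6)) = sqrt(2 + 5*sqrt(3)/6)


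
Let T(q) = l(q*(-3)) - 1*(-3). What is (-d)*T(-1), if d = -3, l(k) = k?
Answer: 18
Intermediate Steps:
T(q) = 3 - 3*q (T(q) = q*(-3) - 1*(-3) = -3*q + 3 = 3 - 3*q)
(-d)*T(-1) = (-1*(-3))*(3 - 3*(-1)) = 3*(3 + 3) = 3*6 = 18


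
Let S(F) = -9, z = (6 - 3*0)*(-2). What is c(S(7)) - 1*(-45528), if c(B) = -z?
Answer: 45540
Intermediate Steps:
z = -12 (z = (6 + 0)*(-2) = 6*(-2) = -12)
c(B) = 12 (c(B) = -1*(-12) = 12)
c(S(7)) - 1*(-45528) = 12 - 1*(-45528) = 12 + 45528 = 45540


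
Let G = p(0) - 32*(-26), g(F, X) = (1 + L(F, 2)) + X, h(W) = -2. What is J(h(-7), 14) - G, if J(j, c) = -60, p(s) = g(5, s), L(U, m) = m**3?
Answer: -901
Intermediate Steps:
g(F, X) = 9 + X (g(F, X) = (1 + 2**3) + X = (1 + 8) + X = 9 + X)
p(s) = 9 + s
G = 841 (G = (9 + 0) - 32*(-26) = 9 + 832 = 841)
J(h(-7), 14) - G = -60 - 1*841 = -60 - 841 = -901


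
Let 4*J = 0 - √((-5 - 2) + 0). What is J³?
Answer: 7*I*√7/64 ≈ 0.28938*I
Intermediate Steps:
J = -I*√7/4 (J = (0 - √((-5 - 2) + 0))/4 = (0 - √(-7 + 0))/4 = (0 - √(-7))/4 = (0 - I*√7)/4 = (-I*√7)/4 = -I*√7/4 ≈ -0.66144*I)
J³ = (-I*√7/4)³ = 7*I*√7/64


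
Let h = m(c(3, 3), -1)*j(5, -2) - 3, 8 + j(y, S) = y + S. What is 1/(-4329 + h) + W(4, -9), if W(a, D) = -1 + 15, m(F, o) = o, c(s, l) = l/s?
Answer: 60577/4327 ≈ 14.000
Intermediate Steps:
W(a, D) = 14
j(y, S) = -8 + S + y (j(y, S) = -8 + (y + S) = -8 + (S + y) = -8 + S + y)
h = 2 (h = -(-8 - 2 + 5) - 3 = -1*(-5) - 3 = 5 - 3 = 2)
1/(-4329 + h) + W(4, -9) = 1/(-4329 + 2) + 14 = 1/(-4327) + 14 = -1/4327 + 14 = 60577/4327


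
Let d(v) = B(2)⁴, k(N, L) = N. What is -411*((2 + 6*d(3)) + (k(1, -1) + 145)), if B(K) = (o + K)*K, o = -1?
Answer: -100284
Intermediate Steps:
B(K) = K*(-1 + K) (B(K) = (-1 + K)*K = K*(-1 + K))
d(v) = 16 (d(v) = (2*(-1 + 2))⁴ = (2*1)⁴ = 2⁴ = 16)
-411*((2 + 6*d(3)) + (k(1, -1) + 145)) = -411*((2 + 6*16) + (1 + 145)) = -411*((2 + 96) + 146) = -411*(98 + 146) = -411*244 = -100284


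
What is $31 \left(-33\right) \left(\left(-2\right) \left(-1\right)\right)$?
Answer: $-2046$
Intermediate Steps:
$31 \left(-33\right) \left(\left(-2\right) \left(-1\right)\right) = \left(-1023\right) 2 = -2046$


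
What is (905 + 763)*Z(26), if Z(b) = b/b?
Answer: 1668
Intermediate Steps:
Z(b) = 1
(905 + 763)*Z(26) = (905 + 763)*1 = 1668*1 = 1668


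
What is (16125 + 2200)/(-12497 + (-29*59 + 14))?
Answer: -18325/14194 ≈ -1.2910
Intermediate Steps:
(16125 + 2200)/(-12497 + (-29*59 + 14)) = 18325/(-12497 + (-1711 + 14)) = 18325/(-12497 - 1697) = 18325/(-14194) = 18325*(-1/14194) = -18325/14194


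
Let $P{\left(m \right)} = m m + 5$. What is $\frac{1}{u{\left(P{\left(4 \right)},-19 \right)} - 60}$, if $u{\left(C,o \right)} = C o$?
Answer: $- \frac{1}{459} \approx -0.0021787$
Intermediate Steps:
$P{\left(m \right)} = 5 + m^{2}$ ($P{\left(m \right)} = m^{2} + 5 = 5 + m^{2}$)
$\frac{1}{u{\left(P{\left(4 \right)},-19 \right)} - 60} = \frac{1}{\left(5 + 4^{2}\right) \left(-19\right) - 60} = \frac{1}{\left(5 + 16\right) \left(-19\right) - 60} = \frac{1}{21 \left(-19\right) - 60} = \frac{1}{-399 - 60} = \frac{1}{-459} = - \frac{1}{459}$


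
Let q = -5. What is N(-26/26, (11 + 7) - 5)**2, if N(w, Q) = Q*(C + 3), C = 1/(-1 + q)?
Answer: 48841/36 ≈ 1356.7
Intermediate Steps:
C = -1/6 (C = 1/(-1 - 5) = 1/(-6) = -1/6 ≈ -0.16667)
N(w, Q) = 17*Q/6 (N(w, Q) = Q*(-1/6 + 3) = Q*(17/6) = 17*Q/6)
N(-26/26, (11 + 7) - 5)**2 = (17*((11 + 7) - 5)/6)**2 = (17*(18 - 5)/6)**2 = ((17/6)*13)**2 = (221/6)**2 = 48841/36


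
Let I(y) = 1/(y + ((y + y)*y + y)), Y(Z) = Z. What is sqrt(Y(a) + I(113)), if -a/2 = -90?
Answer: sqrt(29870272761)/12882 ≈ 13.416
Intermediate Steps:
a = 180 (a = -2*(-90) = 180)
I(y) = 1/(2*y + 2*y**2) (I(y) = 1/(y + ((2*y)*y + y)) = 1/(y + (2*y**2 + y)) = 1/(y + (y + 2*y**2)) = 1/(2*y + 2*y**2))
sqrt(Y(a) + I(113)) = sqrt(180 + (1/2)/(113*(1 + 113))) = sqrt(180 + (1/2)*(1/113)/114) = sqrt(180 + (1/2)*(1/113)*(1/114)) = sqrt(180 + 1/25764) = sqrt(4637521/25764) = sqrt(29870272761)/12882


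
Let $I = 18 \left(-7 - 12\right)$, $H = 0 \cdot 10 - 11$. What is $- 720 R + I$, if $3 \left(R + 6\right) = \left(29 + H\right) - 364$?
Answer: $87018$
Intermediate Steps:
$H = -11$ ($H = 0 - 11 = -11$)
$I = -342$ ($I = 18 \left(-19\right) = -342$)
$R = - \frac{364}{3}$ ($R = -6 + \frac{\left(29 - 11\right) - 364}{3} = -6 + \frac{18 - 364}{3} = -6 + \frac{1}{3} \left(-346\right) = -6 - \frac{346}{3} = - \frac{364}{3} \approx -121.33$)
$- 720 R + I = \left(-720\right) \left(- \frac{364}{3}\right) - 342 = 87360 - 342 = 87018$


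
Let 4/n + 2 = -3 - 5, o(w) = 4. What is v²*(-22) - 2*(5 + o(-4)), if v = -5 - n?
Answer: -12088/25 ≈ -483.52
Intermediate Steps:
n = -⅖ (n = 4/(-2 + (-3 - 5)) = 4/(-2 - 8) = 4/(-10) = 4*(-⅒) = -⅖ ≈ -0.40000)
v = -23/5 (v = -5 - 1*(-⅖) = -5 + ⅖ = -23/5 ≈ -4.6000)
v²*(-22) - 2*(5 + o(-4)) = (-23/5)²*(-22) - 2*(5 + 4) = (529/25)*(-22) - 2*9 = -11638/25 - 18 = -12088/25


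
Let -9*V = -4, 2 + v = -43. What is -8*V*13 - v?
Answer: -11/9 ≈ -1.2222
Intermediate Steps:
v = -45 (v = -2 - 43 = -45)
V = 4/9 (V = -⅑*(-4) = 4/9 ≈ 0.44444)
-8*V*13 - v = -8*4/9*13 - 1*(-45) = -32/9*13 + 45 = -416/9 + 45 = -11/9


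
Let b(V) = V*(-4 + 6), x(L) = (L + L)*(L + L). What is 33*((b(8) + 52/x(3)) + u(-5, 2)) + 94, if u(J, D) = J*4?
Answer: 29/3 ≈ 9.6667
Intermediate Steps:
u(J, D) = 4*J
x(L) = 4*L² (x(L) = (2*L)*(2*L) = 4*L²)
b(V) = 2*V (b(V) = V*2 = 2*V)
33*((b(8) + 52/x(3)) + u(-5, 2)) + 94 = 33*((2*8 + 52/((4*3²))) + 4*(-5)) + 94 = 33*((16 + 52/((4*9))) - 20) + 94 = 33*((16 + 52/36) - 20) + 94 = 33*((16 + 52*(1/36)) - 20) + 94 = 33*((16 + 13/9) - 20) + 94 = 33*(157/9 - 20) + 94 = 33*(-23/9) + 94 = -253/3 + 94 = 29/3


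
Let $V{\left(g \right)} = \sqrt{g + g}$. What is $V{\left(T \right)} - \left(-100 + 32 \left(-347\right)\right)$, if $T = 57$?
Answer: $11204 + \sqrt{114} \approx 11215.0$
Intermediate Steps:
$V{\left(g \right)} = \sqrt{2} \sqrt{g}$ ($V{\left(g \right)} = \sqrt{2 g} = \sqrt{2} \sqrt{g}$)
$V{\left(T \right)} - \left(-100 + 32 \left(-347\right)\right) = \sqrt{2} \sqrt{57} - \left(-100 + 32 \left(-347\right)\right) = \sqrt{114} - \left(-100 - 11104\right) = \sqrt{114} - -11204 = \sqrt{114} + 11204 = 11204 + \sqrt{114}$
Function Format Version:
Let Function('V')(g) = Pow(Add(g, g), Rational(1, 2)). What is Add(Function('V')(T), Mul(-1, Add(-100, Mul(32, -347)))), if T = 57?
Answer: Add(11204, Pow(114, Rational(1, 2))) ≈ 11215.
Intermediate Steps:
Function('V')(g) = Mul(Pow(2, Rational(1, 2)), Pow(g, Rational(1, 2))) (Function('V')(g) = Pow(Mul(2, g), Rational(1, 2)) = Mul(Pow(2, Rational(1, 2)), Pow(g, Rational(1, 2))))
Add(Function('V')(T), Mul(-1, Add(-100, Mul(32, -347)))) = Add(Mul(Pow(2, Rational(1, 2)), Pow(57, Rational(1, 2))), Mul(-1, Add(-100, Mul(32, -347)))) = Add(Pow(114, Rational(1, 2)), Mul(-1, Add(-100, -11104))) = Add(Pow(114, Rational(1, 2)), Mul(-1, -11204)) = Add(Pow(114, Rational(1, 2)), 11204) = Add(11204, Pow(114, Rational(1, 2)))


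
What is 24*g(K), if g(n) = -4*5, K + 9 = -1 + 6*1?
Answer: -480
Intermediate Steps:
K = -4 (K = -9 + (-1 + 6*1) = -9 + (-1 + 6) = -9 + 5 = -4)
g(n) = -20
24*g(K) = 24*(-20) = -480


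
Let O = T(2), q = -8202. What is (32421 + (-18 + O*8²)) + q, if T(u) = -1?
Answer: 24137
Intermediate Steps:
O = -1
(32421 + (-18 + O*8²)) + q = (32421 + (-18 - 1*8²)) - 8202 = (32421 + (-18 - 1*64)) - 8202 = (32421 + (-18 - 64)) - 8202 = (32421 - 82) - 8202 = 32339 - 8202 = 24137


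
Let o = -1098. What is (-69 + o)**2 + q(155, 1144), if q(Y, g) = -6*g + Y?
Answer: 1355180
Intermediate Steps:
q(Y, g) = Y - 6*g
(-69 + o)**2 + q(155, 1144) = (-69 - 1098)**2 + (155 - 6*1144) = (-1167)**2 + (155 - 6864) = 1361889 - 6709 = 1355180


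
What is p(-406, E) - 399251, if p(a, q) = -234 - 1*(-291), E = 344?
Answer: -399194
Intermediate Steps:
p(a, q) = 57 (p(a, q) = -234 + 291 = 57)
p(-406, E) - 399251 = 57 - 399251 = -399194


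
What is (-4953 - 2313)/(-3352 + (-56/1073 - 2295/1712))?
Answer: 13347467616/6160101959 ≈ 2.1668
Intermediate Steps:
(-4953 - 2313)/(-3352 + (-56/1073 - 2295/1712)) = -7266/(-3352 + (-56*1/1073 - 2295*1/1712)) = -7266/(-3352 + (-56/1073 - 2295/1712)) = -7266/(-3352 - 2558407/1836976) = -7266/(-6160101959/1836976) = -7266*(-1836976/6160101959) = 13347467616/6160101959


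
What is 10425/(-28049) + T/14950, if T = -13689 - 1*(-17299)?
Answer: -5459686/41933255 ≈ -0.13020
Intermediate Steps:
T = 3610 (T = -13689 + 17299 = 3610)
10425/(-28049) + T/14950 = 10425/(-28049) + 3610/14950 = 10425*(-1/28049) + 3610*(1/14950) = -10425/28049 + 361/1495 = -5459686/41933255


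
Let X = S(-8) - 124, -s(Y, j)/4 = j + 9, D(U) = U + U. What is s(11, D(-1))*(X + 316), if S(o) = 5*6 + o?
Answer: -5992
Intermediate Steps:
D(U) = 2*U
s(Y, j) = -36 - 4*j (s(Y, j) = -4*(j + 9) = -4*(9 + j) = -36 - 4*j)
S(o) = 30 + o
X = -102 (X = (30 - 8) - 124 = 22 - 124 = -102)
s(11, D(-1))*(X + 316) = (-36 - 8*(-1))*(-102 + 316) = (-36 - 4*(-2))*214 = (-36 + 8)*214 = -28*214 = -5992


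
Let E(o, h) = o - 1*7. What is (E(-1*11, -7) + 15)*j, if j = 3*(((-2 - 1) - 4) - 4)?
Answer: 99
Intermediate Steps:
E(o, h) = -7 + o (E(o, h) = o - 7 = -7 + o)
j = -33 (j = 3*((-3 - 4) - 4) = 3*(-7 - 4) = 3*(-11) = -33)
(E(-1*11, -7) + 15)*j = ((-7 - 1*11) + 15)*(-33) = ((-7 - 11) + 15)*(-33) = (-18 + 15)*(-33) = -3*(-33) = 99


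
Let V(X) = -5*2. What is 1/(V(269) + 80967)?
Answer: 1/80957 ≈ 1.2352e-5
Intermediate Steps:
V(X) = -10
1/(V(269) + 80967) = 1/(-10 + 80967) = 1/80957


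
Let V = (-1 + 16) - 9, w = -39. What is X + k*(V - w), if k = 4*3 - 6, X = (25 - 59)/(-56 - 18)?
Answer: 10007/37 ≈ 270.46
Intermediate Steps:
X = 17/37 (X = -34/(-74) = -34*(-1/74) = 17/37 ≈ 0.45946)
V = 6 (V = 15 - 9 = 6)
k = 6 (k = 12 - 6 = 6)
X + k*(V - w) = 17/37 + 6*(6 - 1*(-39)) = 17/37 + 6*(6 + 39) = 17/37 + 6*45 = 17/37 + 270 = 10007/37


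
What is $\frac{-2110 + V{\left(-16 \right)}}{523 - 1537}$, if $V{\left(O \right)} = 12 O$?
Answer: $\frac{1151}{507} \approx 2.2702$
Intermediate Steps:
$\frac{-2110 + V{\left(-16 \right)}}{523 - 1537} = \frac{-2110 + 12 \left(-16\right)}{523 - 1537} = \frac{-2110 - 192}{-1014} = \left(-2302\right) \left(- \frac{1}{1014}\right) = \frac{1151}{507}$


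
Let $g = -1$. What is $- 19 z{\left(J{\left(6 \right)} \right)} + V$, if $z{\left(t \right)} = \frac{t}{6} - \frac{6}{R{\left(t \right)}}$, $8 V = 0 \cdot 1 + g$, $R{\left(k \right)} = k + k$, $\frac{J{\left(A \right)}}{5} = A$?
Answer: $- \frac{3729}{40} \approx -93.225$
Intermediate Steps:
$J{\left(A \right)} = 5 A$
$R{\left(k \right)} = 2 k$
$V = - \frac{1}{8}$ ($V = \frac{0 \cdot 1 - 1}{8} = \frac{0 - 1}{8} = \frac{1}{8} \left(-1\right) = - \frac{1}{8} \approx -0.125$)
$z{\left(t \right)} = - \frac{3}{t} + \frac{t}{6}$ ($z{\left(t \right)} = \frac{t}{6} - \frac{6}{2 t} = t \frac{1}{6} - 6 \frac{1}{2 t} = \frac{t}{6} - \frac{3}{t} = - \frac{3}{t} + \frac{t}{6}$)
$- 19 z{\left(J{\left(6 \right)} \right)} + V = - 19 \left(- \frac{3}{5 \cdot 6} + \frac{5 \cdot 6}{6}\right) - \frac{1}{8} = - 19 \left(- \frac{3}{30} + \frac{1}{6} \cdot 30\right) - \frac{1}{8} = - 19 \left(\left(-3\right) \frac{1}{30} + 5\right) - \frac{1}{8} = - 19 \left(- \frac{1}{10} + 5\right) - \frac{1}{8} = \left(-19\right) \frac{49}{10} - \frac{1}{8} = - \frac{931}{10} - \frac{1}{8} = - \frac{3729}{40}$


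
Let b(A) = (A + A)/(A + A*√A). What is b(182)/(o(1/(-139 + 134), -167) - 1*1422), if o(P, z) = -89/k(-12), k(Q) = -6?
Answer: 12/1528183 - 12*√182/1528183 ≈ -9.8083e-5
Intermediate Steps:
b(A) = 2*A/(A + A^(3/2)) (b(A) = (2*A)/(A + A^(3/2)) = 2*A/(A + A^(3/2)))
o(P, z) = 89/6 (o(P, z) = -89/(-6) = -89*(-⅙) = 89/6)
b(182)/(o(1/(-139 + 134), -167) - 1*1422) = (2*182/(182 + 182^(3/2)))/(89/6 - 1*1422) = (2*182/(182 + 182*√182))/(89/6 - 1422) = (364/(182 + 182*√182))/(-8443/6) = (364/(182 + 182*√182))*(-6/8443) = -2184/(8443*(182 + 182*√182))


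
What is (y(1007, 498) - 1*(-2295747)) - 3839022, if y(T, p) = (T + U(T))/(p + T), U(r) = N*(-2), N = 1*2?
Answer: -2322627872/1505 ≈ -1.5433e+6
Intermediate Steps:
N = 2
U(r) = -4 (U(r) = 2*(-2) = -4)
y(T, p) = (-4 + T)/(T + p) (y(T, p) = (T - 4)/(p + T) = (-4 + T)/(T + p))
(y(1007, 498) - 1*(-2295747)) - 3839022 = ((-4 + 1007)/(1007 + 498) - 1*(-2295747)) - 3839022 = (1003/1505 + 2295747) - 3839022 = 3455100238/1505 - 3839022 = -2322627872/1505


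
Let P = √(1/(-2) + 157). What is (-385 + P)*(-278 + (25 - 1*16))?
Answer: 103565 - 269*√626/2 ≈ 1.0020e+5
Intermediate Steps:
P = √626/2 (P = √(-½ + 157) = √(313/2) = √626/2 ≈ 12.510)
(-385 + P)*(-278 + (25 - 1*16)) = (-385 + √626/2)*(-278 + (25 - 1*16)) = (-385 + √626/2)*(-278 + (25 - 16)) = (-385 + √626/2)*(-278 + 9) = (-385 + √626/2)*(-269) = 103565 - 269*√626/2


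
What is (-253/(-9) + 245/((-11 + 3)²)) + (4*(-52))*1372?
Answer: -164358179/576 ≈ -2.8534e+5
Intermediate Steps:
(-253/(-9) + 245/((-11 + 3)²)) + (4*(-52))*1372 = (-253*(-⅑) + 245/((-8)²)) - 208*1372 = (253/9 + 245/64) - 285376 = 18397/576 - 285376 = -164358179/576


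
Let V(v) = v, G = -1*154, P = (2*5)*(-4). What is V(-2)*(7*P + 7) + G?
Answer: 392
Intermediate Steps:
P = -40 (P = 10*(-4) = -40)
G = -154
V(-2)*(7*P + 7) + G = -2*(7*(-40) + 7) - 154 = -2*(-280 + 7) - 154 = -2*(-273) - 154 = 546 - 154 = 392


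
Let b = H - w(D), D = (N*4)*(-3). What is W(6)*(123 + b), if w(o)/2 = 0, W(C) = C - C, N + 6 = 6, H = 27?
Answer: 0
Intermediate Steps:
N = 0 (N = -6 + 6 = 0)
W(C) = 0
D = 0 (D = (0*4)*(-3) = 0*(-3) = 0)
w(o) = 0 (w(o) = 2*0 = 0)
b = 27 (b = 27 - 1*0 = 27 + 0 = 27)
W(6)*(123 + b) = 0*(123 + 27) = 0*150 = 0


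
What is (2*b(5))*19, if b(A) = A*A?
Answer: 950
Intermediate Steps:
b(A) = A²
(2*b(5))*19 = (2*5²)*19 = (2*25)*19 = 50*19 = 950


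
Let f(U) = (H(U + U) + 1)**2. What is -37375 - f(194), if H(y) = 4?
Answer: -37400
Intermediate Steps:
f(U) = 25 (f(U) = (4 + 1)**2 = 5**2 = 25)
-37375 - f(194) = -37375 - 1*25 = -37375 - 25 = -37400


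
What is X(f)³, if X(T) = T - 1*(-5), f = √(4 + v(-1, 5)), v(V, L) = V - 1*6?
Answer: (5 + I*√3)³ ≈ 80.0 + 124.71*I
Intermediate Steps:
v(V, L) = -6 + V (v(V, L) = V - 6 = -6 + V)
f = I*√3 (f = √(4 + (-6 - 1)) = √(4 - 7) = √(-3) = I*√3 ≈ 1.732*I)
X(T) = 5 + T (X(T) = T + 5 = 5 + T)
X(f)³ = (5 + I*√3)³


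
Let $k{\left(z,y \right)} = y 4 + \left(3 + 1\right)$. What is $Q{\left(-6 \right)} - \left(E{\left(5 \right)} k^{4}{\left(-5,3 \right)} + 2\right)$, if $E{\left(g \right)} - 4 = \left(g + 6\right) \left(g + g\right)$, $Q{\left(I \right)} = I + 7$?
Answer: $-7471105$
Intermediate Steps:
$k{\left(z,y \right)} = 4 + 4 y$ ($k{\left(z,y \right)} = 4 y + 4 = 4 + 4 y$)
$Q{\left(I \right)} = 7 + I$
$E{\left(g \right)} = 4 + 2 g \left(6 + g\right)$ ($E{\left(g \right)} = 4 + \left(g + 6\right) \left(g + g\right) = 4 + \left(6 + g\right) 2 g = 4 + 2 g \left(6 + g\right)$)
$Q{\left(-6 \right)} - \left(E{\left(5 \right)} k^{4}{\left(-5,3 \right)} + 2\right) = \left(7 - 6\right) - \left(\left(4 + 2 \cdot 5^{2} + 12 \cdot 5\right) \left(4 + 4 \cdot 3\right)^{4} + 2\right) = 1 - \left(\left(4 + 2 \cdot 25 + 60\right) \left(4 + 12\right)^{4} + 2\right) = 1 - \left(\left(4 + 50 + 60\right) 16^{4} + 2\right) = 1 - \left(114 \cdot 65536 + 2\right) = 1 - \left(7471104 + 2\right) = 1 - 7471106 = -7471105$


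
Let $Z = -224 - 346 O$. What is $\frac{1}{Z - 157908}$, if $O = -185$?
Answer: $- \frac{1}{94122} \approx -1.0625 \cdot 10^{-5}$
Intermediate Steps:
$Z = 63786$ ($Z = -224 - -64010 = -224 + 64010 = 63786$)
$\frac{1}{Z - 157908} = \frac{1}{63786 - 157908} = \frac{1}{-94122} = - \frac{1}{94122}$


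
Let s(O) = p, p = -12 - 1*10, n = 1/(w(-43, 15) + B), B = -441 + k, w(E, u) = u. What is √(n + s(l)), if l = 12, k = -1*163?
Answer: I*√7632851/589 ≈ 4.6906*I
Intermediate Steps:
k = -163
B = -604 (B = -441 - 163 = -604)
n = -1/589 (n = 1/(15 - 604) = 1/(-589) = -1/589 ≈ -0.0016978)
p = -22 (p = -12 - 10 = -22)
s(O) = -22
√(n + s(l)) = √(-1/589 - 22) = √(-12959/589) = I*√7632851/589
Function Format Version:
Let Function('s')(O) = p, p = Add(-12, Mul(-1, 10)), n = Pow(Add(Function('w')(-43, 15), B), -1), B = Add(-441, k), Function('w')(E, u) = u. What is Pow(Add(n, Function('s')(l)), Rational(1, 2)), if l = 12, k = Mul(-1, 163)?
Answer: Mul(Rational(1, 589), I, Pow(7632851, Rational(1, 2))) ≈ Mul(4.6906, I)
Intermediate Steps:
k = -163
B = -604 (B = Add(-441, -163) = -604)
n = Rational(-1, 589) (n = Pow(Add(15, -604), -1) = Pow(-589, -1) = Rational(-1, 589) ≈ -0.0016978)
p = -22 (p = Add(-12, -10) = -22)
Function('s')(O) = -22
Pow(Add(n, Function('s')(l)), Rational(1, 2)) = Pow(Add(Rational(-1, 589), -22), Rational(1, 2)) = Pow(Rational(-12959, 589), Rational(1, 2)) = Mul(Rational(1, 589), I, Pow(7632851, Rational(1, 2)))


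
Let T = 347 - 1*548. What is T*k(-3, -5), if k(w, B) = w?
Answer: 603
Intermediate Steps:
T = -201 (T = 347 - 548 = -201)
T*k(-3, -5) = -201*(-3) = 603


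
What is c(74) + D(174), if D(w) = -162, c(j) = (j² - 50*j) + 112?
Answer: 1726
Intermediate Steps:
c(j) = 112 + j² - 50*j
c(74) + D(174) = (112 + 74² - 50*74) - 162 = (112 + 5476 - 3700) - 162 = 1888 - 162 = 1726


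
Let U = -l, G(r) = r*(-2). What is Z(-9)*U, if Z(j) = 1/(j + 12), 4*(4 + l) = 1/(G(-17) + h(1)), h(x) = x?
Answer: 559/420 ≈ 1.3310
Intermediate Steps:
G(r) = -2*r
l = -559/140 (l = -4 + 1/(4*(-2*(-17) + 1)) = -4 + 1/(4*(34 + 1)) = -4 + (¼)/35 = -4 + (¼)*(1/35) = -4 + 1/140 = -559/140 ≈ -3.9929)
U = 559/140 (U = -1*(-559/140) = 559/140 ≈ 3.9929)
Z(j) = 1/(12 + j)
Z(-9)*U = (559/140)/(12 - 9) = (559/140)/3 = (⅓)*(559/140) = 559/420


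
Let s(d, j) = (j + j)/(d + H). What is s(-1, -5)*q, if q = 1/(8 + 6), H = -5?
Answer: 5/42 ≈ 0.11905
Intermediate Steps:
s(d, j) = 2*j/(-5 + d) (s(d, j) = (j + j)/(d - 5) = (2*j)/(-5 + d) = 2*j/(-5 + d))
q = 1/14 ≈ 0.071429
s(-1, -5)*q = (2*(-5)/(-5 - 1))*(1/14) = (2*(-5)/(-6))*(1/14) = (2*(-5)*(-⅙))*(1/14) = (5/3)*(1/14) = 5/42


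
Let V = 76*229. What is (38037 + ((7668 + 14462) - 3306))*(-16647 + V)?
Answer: 43043777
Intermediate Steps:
V = 17404
(38037 + ((7668 + 14462) - 3306))*(-16647 + V) = (38037 + ((7668 + 14462) - 3306))*(-16647 + 17404) = (38037 + (22130 - 3306))*757 = (38037 + 18824)*757 = 56861*757 = 43043777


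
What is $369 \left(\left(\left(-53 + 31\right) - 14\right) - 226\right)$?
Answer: $-96678$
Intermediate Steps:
$369 \left(\left(\left(-53 + 31\right) - 14\right) - 226\right) = 369 \left(\left(-22 - 14\right) - 226\right) = 369 \left(-36 - 226\right) = 369 \left(-262\right) = -96678$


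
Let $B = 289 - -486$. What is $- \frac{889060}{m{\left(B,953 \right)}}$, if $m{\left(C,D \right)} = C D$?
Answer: $- \frac{177812}{147715} \approx -1.2038$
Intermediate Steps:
$B = 775$ ($B = 289 + 486 = 775$)
$- \frac{889060}{m{\left(B,953 \right)}} = - \frac{889060}{775 \cdot 953} = - \frac{889060}{738575} = \left(-889060\right) \frac{1}{738575} = - \frac{177812}{147715}$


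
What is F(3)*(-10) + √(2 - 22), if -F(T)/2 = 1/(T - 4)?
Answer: -20 + 2*I*√5 ≈ -20.0 + 4.4721*I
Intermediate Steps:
F(T) = -2/(-4 + T) (F(T) = -2/(T - 4) = -2/(-4 + T))
F(3)*(-10) + √(2 - 22) = -2/(-4 + 3)*(-10) + √(2 - 22) = -2/(-1)*(-10) + √(-20) = -2*(-1)*(-10) + 2*I*√5 = 2*(-10) + 2*I*√5 = -20 + 2*I*√5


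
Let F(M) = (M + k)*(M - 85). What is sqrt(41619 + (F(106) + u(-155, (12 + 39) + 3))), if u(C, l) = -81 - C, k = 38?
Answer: sqrt(44717) ≈ 211.46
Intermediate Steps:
F(M) = (-85 + M)*(38 + M) (F(M) = (M + 38)*(M - 85) = (38 + M)*(-85 + M) = (-85 + M)*(38 + M))
sqrt(41619 + (F(106) + u(-155, (12 + 39) + 3))) = sqrt(41619 + ((-3230 + 106**2 - 47*106) + (-81 - 1*(-155)))) = sqrt(41619 + ((-3230 + 11236 - 4982) + (-81 + 155))) = sqrt(41619 + (3024 + 74)) = sqrt(41619 + 3098) = sqrt(44717)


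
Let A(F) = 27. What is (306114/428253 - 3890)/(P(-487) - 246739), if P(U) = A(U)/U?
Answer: 33797760553/2144154280240 ≈ 0.015763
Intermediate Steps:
P(U) = 27/U
(306114/428253 - 3890)/(P(-487) - 246739) = (306114/428253 - 3890)/(27/(-487) - 246739) = (306114*(1/428253) - 3890)/(27*(-1/487) - 246739) = (102038/142751 - 3890)/(-27/487 - 246739) = -555199352/(142751*(-120161920/487)) = -555199352/142751*(-487/120161920) = 33797760553/2144154280240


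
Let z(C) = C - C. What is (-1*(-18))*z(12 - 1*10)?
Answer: 0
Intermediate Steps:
z(C) = 0
(-1*(-18))*z(12 - 1*10) = -1*(-18)*0 = 18*0 = 0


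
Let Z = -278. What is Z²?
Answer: 77284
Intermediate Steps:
Z² = (-278)² = 77284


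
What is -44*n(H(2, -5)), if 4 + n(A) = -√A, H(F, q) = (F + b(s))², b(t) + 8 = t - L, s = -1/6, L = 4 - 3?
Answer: 1474/3 ≈ 491.33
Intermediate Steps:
L = 1
s = -⅙ (s = -1*⅙ = -⅙ ≈ -0.16667)
b(t) = -9 + t (b(t) = -8 + (t - 1*1) = -8 + (t - 1) = -8 + (-1 + t) = -9 + t)
H(F, q) = (-55/6 + F)² (H(F, q) = (F + (-9 - ⅙))² = (F - 55/6)² = (-55/6 + F)²)
n(A) = -4 - √A
-44*n(H(2, -5)) = -44*(-4 - √((-55 + 6*2)²/36)) = -44*(-4 - √((-55 + 12)²/36)) = -44*(-4 - √((1/36)*(-43)²)) = -44*(-4 - √((1/36)*1849)) = -44*(-4 - √(1849/36)) = -44*(-4 - 1*43/6) = -44*(-4 - 43/6) = -44*(-67/6) = 1474/3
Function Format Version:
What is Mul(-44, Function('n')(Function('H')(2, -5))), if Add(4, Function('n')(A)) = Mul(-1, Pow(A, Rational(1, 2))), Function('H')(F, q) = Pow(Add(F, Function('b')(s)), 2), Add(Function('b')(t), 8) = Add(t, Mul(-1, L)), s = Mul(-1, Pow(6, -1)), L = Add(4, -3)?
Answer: Rational(1474, 3) ≈ 491.33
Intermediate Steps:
L = 1
s = Rational(-1, 6) (s = Mul(-1, Rational(1, 6)) = Rational(-1, 6) ≈ -0.16667)
Function('b')(t) = Add(-9, t) (Function('b')(t) = Add(-8, Add(t, Mul(-1, 1))) = Add(-8, Add(t, -1)) = Add(-8, Add(-1, t)) = Add(-9, t))
Function('H')(F, q) = Pow(Add(Rational(-55, 6), F), 2) (Function('H')(F, q) = Pow(Add(F, Add(-9, Rational(-1, 6))), 2) = Pow(Add(F, Rational(-55, 6)), 2) = Pow(Add(Rational(-55, 6), F), 2))
Function('n')(A) = Add(-4, Mul(-1, Pow(A, Rational(1, 2))))
Mul(-44, Function('n')(Function('H')(2, -5))) = Mul(-44, Add(-4, Mul(-1, Pow(Mul(Rational(1, 36), Pow(Add(-55, Mul(6, 2)), 2)), Rational(1, 2))))) = Mul(-44, Add(-4, Mul(-1, Pow(Mul(Rational(1, 36), Pow(Add(-55, 12), 2)), Rational(1, 2))))) = Mul(-44, Add(-4, Mul(-1, Pow(Mul(Rational(1, 36), Pow(-43, 2)), Rational(1, 2))))) = Mul(-44, Add(-4, Mul(-1, Pow(Mul(Rational(1, 36), 1849), Rational(1, 2))))) = Mul(-44, Add(-4, Mul(-1, Pow(Rational(1849, 36), Rational(1, 2))))) = Mul(-44, Add(-4, Mul(-1, Rational(43, 6)))) = Mul(-44, Add(-4, Rational(-43, 6))) = Mul(-44, Rational(-67, 6)) = Rational(1474, 3)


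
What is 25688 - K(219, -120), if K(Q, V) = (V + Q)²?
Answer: 15887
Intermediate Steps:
K(Q, V) = (Q + V)²
25688 - K(219, -120) = 25688 - (219 - 120)² = 25688 - 1*99² = 25688 - 1*9801 = 25688 - 9801 = 15887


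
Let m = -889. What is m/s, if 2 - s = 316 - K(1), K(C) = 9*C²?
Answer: 889/305 ≈ 2.9148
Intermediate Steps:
s = -305 (s = 2 - (316 - 9*1²) = 2 - (316 - 9) = 2 - 1*307 = 2 - 307 = -305)
m/s = -889/(-305) = -889*(-1/305) = 889/305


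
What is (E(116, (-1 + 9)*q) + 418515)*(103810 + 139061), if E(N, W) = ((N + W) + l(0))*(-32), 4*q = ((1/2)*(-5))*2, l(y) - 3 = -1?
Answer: 100805794389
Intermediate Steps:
l(y) = 2 (l(y) = 3 - 1 = 2)
q = -5/4 (q = (((1/2)*(-5))*2)/4 = (-5/2*2)/4 = (1/4)*(-5) = -5/4 ≈ -1.2500)
E(N, W) = -64 - 32*N - 32*W (E(N, W) = ((N + W) + 2)*(-32) = (2 + N + W)*(-32) = -64 - 32*N - 32*W)
(E(116, (-1 + 9)*q) + 418515)*(103810 + 139061) = ((-64 - 32*116 - 32*(-1 + 9)*(-5)/4) + 418515)*(103810 + 139061) = ((-64 - 3712 - 256*(-5)/4) + 418515)*242871 = ((-64 - 3712 - 32*(-10)) + 418515)*242871 = ((-64 - 3712 + 320) + 418515)*242871 = (-3456 + 418515)*242871 = 415059*242871 = 100805794389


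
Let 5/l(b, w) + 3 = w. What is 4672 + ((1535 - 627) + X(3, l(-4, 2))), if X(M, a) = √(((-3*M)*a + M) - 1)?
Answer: 5580 + √47 ≈ 5586.9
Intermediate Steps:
l(b, w) = 5/(-3 + w)
X(M, a) = √(-1 + M - 3*M*a) (X(M, a) = √((-3*M*a + M) - 1) = √((M - 3*M*a) - 1) = √(-1 + M - 3*M*a))
4672 + ((1535 - 627) + X(3, l(-4, 2))) = 4672 + ((1535 - 627) + √(-1 + 3 - 3*3*5/(-3 + 2))) = 4672 + (908 + √(-1 + 3 - 3*3*5/(-1))) = 4672 + (908 + √(-1 + 3 - 3*3*5*(-1))) = 4672 + (908 + √(-1 + 3 - 3*3*(-5))) = 4672 + (908 + √(-1 + 3 + 45)) = 4672 + (908 + √47) = 5580 + √47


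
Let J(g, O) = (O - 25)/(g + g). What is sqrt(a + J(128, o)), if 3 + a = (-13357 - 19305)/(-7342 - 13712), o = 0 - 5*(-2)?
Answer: I*sqrt(353385735)/15312 ≈ 1.2277*I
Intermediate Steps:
o = 10 (o = 0 + 10 = 10)
J(g, O) = (-25 + O)/(2*g) (J(g, O) = (-25 + O)/((2*g)) = (-25 + O)*(1/(2*g)) = (-25 + O)/(2*g))
a = -15250/10527 (a = -3 + (-13357 - 19305)/(-7342 - 13712) = -3 - 32662/(-21054) = -3 - 32662*(-1/21054) = -3 + 16331/10527 = -15250/10527 ≈ -1.4487)
sqrt(a + J(128, o)) = sqrt(-15250/10527 + (1/2)*(-25 + 10)/128) = sqrt(-15250/10527 + (1/2)*(1/128)*(-15)) = sqrt(-15250/10527 - 15/256) = sqrt(-4061905/2694912) = I*sqrt(353385735)/15312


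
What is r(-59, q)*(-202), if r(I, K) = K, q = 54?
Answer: -10908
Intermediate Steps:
r(-59, q)*(-202) = 54*(-202) = -10908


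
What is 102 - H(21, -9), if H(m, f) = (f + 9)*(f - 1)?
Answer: 102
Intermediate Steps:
H(m, f) = (-1 + f)*(9 + f) (H(m, f) = (9 + f)*(-1 + f) = (-1 + f)*(9 + f))
102 - H(21, -9) = 102 - (-9 + (-9)**2 + 8*(-9)) = 102 - (-9 + 81 - 72) = 102 - 1*0 = 102 + 0 = 102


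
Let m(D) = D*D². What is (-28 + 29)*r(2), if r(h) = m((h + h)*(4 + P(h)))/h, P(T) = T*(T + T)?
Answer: 55296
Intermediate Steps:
P(T) = 2*T² (P(T) = T*(2*T) = 2*T²)
m(D) = D³
r(h) = 8*h²*(4 + 2*h²)³ (r(h) = ((h + h)*(4 + 2*h²))³/h = ((2*h)*(4 + 2*h²))³/h = (2*h*(4 + 2*h²))³/h = (8*h³*(4 + 2*h²)³)/h = 8*h²*(4 + 2*h²)³)
(-28 + 29)*r(2) = (-28 + 29)*(64*2²*(2 + 2²)³) = 1*(64*4*(2 + 4)³) = 1*(64*4*6³) = 1*(64*4*216) = 1*55296 = 55296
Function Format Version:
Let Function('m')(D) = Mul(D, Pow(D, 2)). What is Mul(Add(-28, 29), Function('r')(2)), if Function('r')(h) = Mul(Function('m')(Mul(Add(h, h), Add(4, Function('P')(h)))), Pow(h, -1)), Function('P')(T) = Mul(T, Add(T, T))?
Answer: 55296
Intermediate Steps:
Function('P')(T) = Mul(2, Pow(T, 2)) (Function('P')(T) = Mul(T, Mul(2, T)) = Mul(2, Pow(T, 2)))
Function('m')(D) = Pow(D, 3)
Function('r')(h) = Mul(8, Pow(h, 2), Pow(Add(4, Mul(2, Pow(h, 2))), 3)) (Function('r')(h) = Mul(Pow(Mul(Add(h, h), Add(4, Mul(2, Pow(h, 2)))), 3), Pow(h, -1)) = Mul(Pow(Mul(Mul(2, h), Add(4, Mul(2, Pow(h, 2)))), 3), Pow(h, -1)) = Mul(Pow(Mul(2, h, Add(4, Mul(2, Pow(h, 2)))), 3), Pow(h, -1)) = Mul(Mul(8, Pow(h, 3), Pow(Add(4, Mul(2, Pow(h, 2))), 3)), Pow(h, -1)) = Mul(8, Pow(h, 2), Pow(Add(4, Mul(2, Pow(h, 2))), 3)))
Mul(Add(-28, 29), Function('r')(2)) = Mul(Add(-28, 29), Mul(64, Pow(2, 2), Pow(Add(2, Pow(2, 2)), 3))) = Mul(1, Mul(64, 4, Pow(Add(2, 4), 3))) = Mul(1, Mul(64, 4, Pow(6, 3))) = Mul(1, Mul(64, 4, 216)) = Mul(1, 55296) = 55296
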